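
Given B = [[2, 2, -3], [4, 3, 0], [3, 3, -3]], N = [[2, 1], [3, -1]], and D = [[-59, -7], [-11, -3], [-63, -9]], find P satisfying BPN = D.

P = [[2, -1], [-4, 1], [4, 3]]

Left-multiply by B⁻¹ and right-multiply by N⁻¹: P = B⁻¹DN⁻¹.
det B = -3, so B⁻¹ = [[3, 1, -3], [-4, -1, 4], [-1, 0, 2/3]].
det N = -5, so N⁻¹ = [[1/5, 1/5], [3/5, -2/5]].
B⁻¹D = [[1, 3], [-5, -5], [17, 1]].
P = (B⁻¹D)N⁻¹ = [[2, -1], [-4, 1], [4, 3]].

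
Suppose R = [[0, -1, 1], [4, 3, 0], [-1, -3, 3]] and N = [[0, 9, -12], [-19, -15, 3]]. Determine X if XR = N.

X = [[0, -1, -4], [-6, -4, 3]]

Since R sits to the right of X, X = NR⁻¹.
R has determinant 3; R⁻¹ = [[3, 0, -1], [-4, 1/3, 4/3], [-3, 1/3, 4/3]].
X = NR⁻¹ = [[0, 9, -12], [-19, -15, 3]] · [[3, 0, -1], [-4, 1/3, 4/3], [-3, 1/3, 4/3]] = [[0, -1, -4], [-6, -4, 3]].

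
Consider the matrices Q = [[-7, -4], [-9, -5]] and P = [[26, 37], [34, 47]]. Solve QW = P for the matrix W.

W = [[-6, -3], [4, -4]]

Left-multiplying both sides by Q⁻¹ gives W = Q⁻¹P.
Q has determinant -1; Q⁻¹ = [[5, -4], [-9, 7]].
W = Q⁻¹P = [[5, -4], [-9, 7]] · [[26, 37], [34, 47]] = [[-6, -3], [4, -4]].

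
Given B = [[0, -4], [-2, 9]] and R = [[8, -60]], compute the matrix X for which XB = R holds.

B is on the right of X, so right-multiply by B⁻¹: X = RB⁻¹.
det B = -8, so B⁻¹ = [[-9/8, -1/2], [-1/4, 0]].
X = RB⁻¹ = [[8, -60]] · [[-9/8, -1/2], [-1/4, 0]] = [[6, -4]].

X = [[6, -4]]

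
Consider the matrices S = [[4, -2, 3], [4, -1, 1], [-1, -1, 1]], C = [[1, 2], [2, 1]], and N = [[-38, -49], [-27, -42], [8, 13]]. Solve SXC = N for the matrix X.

Isolating X: multiply by S⁻¹ from the left and C⁻¹ from the right, so X = S⁻¹NC⁻¹.
det S = -5, so S⁻¹ = [[0, 1/5, -1/5], [1, -7/5, -8/5], [1, -6/5, -4/5]].
C has determinant -3; C⁻¹ = [[-1/3, 2/3], [2/3, -1/3]].
S⁻¹N = [[-7, -11], [-13, -11], [-12, -9]].
X = (S⁻¹N)C⁻¹ = [[-5, -1], [-3, -5], [-2, -5]].

X = [[-5, -1], [-3, -5], [-2, -5]]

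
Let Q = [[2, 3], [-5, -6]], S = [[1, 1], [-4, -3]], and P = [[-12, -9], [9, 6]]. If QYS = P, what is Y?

Y = Q⁻¹PS⁻¹ (apply Q⁻¹ on the left and S⁻¹ on the right).
Q has determinant 3; Q⁻¹ = [[-2, -1], [5/3, 2/3]].
det S = 1; the adjugate gives S⁻¹ = [[-3, -1], [4, 1]].
Q⁻¹P = [[15, 12], [-14, -11]].
Y = (Q⁻¹P)S⁻¹ = [[3, -3], [-2, 3]].

Y = [[3, -3], [-2, 3]]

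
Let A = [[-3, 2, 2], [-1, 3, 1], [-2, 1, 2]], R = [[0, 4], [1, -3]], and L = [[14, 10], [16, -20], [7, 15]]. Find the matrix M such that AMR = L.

M = [[-3, -2], [1, 5], [1, -1]]

Left-multiply by A⁻¹ and right-multiply by R⁻¹: M = A⁻¹LR⁻¹.
det A = -5, so A⁻¹ = [[-1, 2/5, 4/5], [0, 2/5, -1/5], [-1, 1/5, 7/5]].
R has determinant -4; R⁻¹ = [[3/4, 1], [1/4, 0]].
A⁻¹L = [[-2, -6], [5, -11], [-1, 7]].
M = (A⁻¹L)R⁻¹ = [[-3, -2], [1, 5], [1, -1]].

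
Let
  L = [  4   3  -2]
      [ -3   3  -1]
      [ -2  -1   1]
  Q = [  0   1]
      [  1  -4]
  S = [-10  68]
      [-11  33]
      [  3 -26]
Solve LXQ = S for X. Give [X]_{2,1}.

X = L⁻¹SQ⁻¹ (apply L⁻¹ on the left and Q⁻¹ on the right).
det L = 5, so L⁻¹ = [[2/5, -1/5, 3/5], [1, 0, 2], [9/5, -2/5, 21/5]].
det Q = -1, so Q⁻¹ = [[4, 1], [1, 0]].
L⁻¹S = [[0, 5], [-4, 16], [-1, 0]].
X = (L⁻¹S)Q⁻¹ = [[5, 0], [0, -4], [-4, -1]].

0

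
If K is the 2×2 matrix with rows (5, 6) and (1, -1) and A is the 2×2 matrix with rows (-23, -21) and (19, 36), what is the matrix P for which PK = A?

P = [[-4, -3], [5, -6]]

Since K sits to the right of P, P = AK⁻¹.
det K = -11, so K⁻¹ = [[1/11, 6/11], [1/11, -5/11]].
P = AK⁻¹ = [[-23, -21], [19, 36]] · [[1/11, 6/11], [1/11, -5/11]] = [[-4, -3], [5, -6]].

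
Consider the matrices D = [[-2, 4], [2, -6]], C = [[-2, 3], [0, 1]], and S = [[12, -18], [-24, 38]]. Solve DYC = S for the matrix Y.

Left-multiply by D⁻¹ and right-multiply by C⁻¹: Y = D⁻¹SC⁻¹.
D has determinant 4; D⁻¹ = [[-3/2, -1], [-1/2, -1/2]].
det C = -2; the adjugate gives C⁻¹ = [[-1/2, 3/2], [0, 1]].
D⁻¹S = [[6, -11], [6, -10]].
Y = (D⁻¹S)C⁻¹ = [[-3, -2], [-3, -1]].

Y = [[-3, -2], [-3, -1]]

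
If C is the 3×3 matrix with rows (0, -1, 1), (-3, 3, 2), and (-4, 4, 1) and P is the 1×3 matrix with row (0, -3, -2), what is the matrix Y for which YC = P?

Y = [[3, -4, 3]]

Since C sits to the right of Y, Y = PC⁻¹.
det C = 5, so C⁻¹ = [[-1, 1, -1], [-1, 4/5, -3/5], [0, 4/5, -3/5]].
Y = PC⁻¹ = [[0, -3, -2]] · [[-1, 1, -1], [-1, 4/5, -3/5], [0, 4/5, -3/5]] = [[3, -4, 3]].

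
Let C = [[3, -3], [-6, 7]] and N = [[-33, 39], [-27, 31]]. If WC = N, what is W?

W = [[1, 6], [-1, 4]]

Since C sits to the right of W, W = NC⁻¹.
det C = 3; the adjugate gives C⁻¹ = [[7/3, 1], [2, 1]].
W = NC⁻¹ = [[-33, 39], [-27, 31]] · [[7/3, 1], [2, 1]] = [[1, 6], [-1, 4]].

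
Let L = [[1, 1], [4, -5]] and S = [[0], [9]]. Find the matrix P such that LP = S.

P = [[1], [-1]]

Left-multiplying both sides by L⁻¹ gives P = L⁻¹S.
det L = -9; the adjugate gives L⁻¹ = [[5/9, 1/9], [4/9, -1/9]].
P = L⁻¹S = [[5/9, 1/9], [4/9, -1/9]] · [[0], [9]] = [[1], [-1]].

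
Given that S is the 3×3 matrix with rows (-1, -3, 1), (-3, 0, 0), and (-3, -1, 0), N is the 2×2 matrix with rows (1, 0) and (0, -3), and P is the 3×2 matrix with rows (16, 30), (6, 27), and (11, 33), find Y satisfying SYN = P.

Y = [[-2, 3], [-5, 2], [-1, -1]]

Isolating Y: multiply by S⁻¹ from the left and N⁻¹ from the right, so Y = S⁻¹PN⁻¹.
det S = 3, so S⁻¹ = [[0, -1/3, 0], [0, 1, -1], [1, 8/3, -3]].
N has determinant -3; N⁻¹ = [[1, 0], [0, -1/3]].
S⁻¹P = [[-2, -9], [-5, -6], [-1, 3]].
Y = (S⁻¹P)N⁻¹ = [[-2, 3], [-5, 2], [-1, -1]].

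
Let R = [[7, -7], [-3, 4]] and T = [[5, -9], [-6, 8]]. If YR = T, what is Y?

Right-multiplying both sides by R⁻¹ gives Y = TR⁻¹.
det R = 7; the adjugate gives R⁻¹ = [[4/7, 1], [3/7, 1]].
Y = TR⁻¹ = [[5, -9], [-6, 8]] · [[4/7, 1], [3/7, 1]] = [[-1, -4], [0, 2]].

Y = [[-1, -4], [0, 2]]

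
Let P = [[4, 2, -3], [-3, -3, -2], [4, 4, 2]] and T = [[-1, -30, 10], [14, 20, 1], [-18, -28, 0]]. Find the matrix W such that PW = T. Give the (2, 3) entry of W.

P is on the left of W, so left-multiply by P⁻¹: W = P⁻¹T.
P has determinant 4; P⁻¹ = [[1/2, -4, -13/4], [-1/2, 5, 17/4], [0, -2, -3/2]].
W = P⁻¹T = [[1/2, -4, -13/4], [-1/2, 5, 17/4], [0, -2, -3/2]] · [[-1, -30, 10], [14, 20, 1], [-18, -28, 0]] = [[2, -4, 1], [-6, -4, 0], [-1, 2, -2]].

0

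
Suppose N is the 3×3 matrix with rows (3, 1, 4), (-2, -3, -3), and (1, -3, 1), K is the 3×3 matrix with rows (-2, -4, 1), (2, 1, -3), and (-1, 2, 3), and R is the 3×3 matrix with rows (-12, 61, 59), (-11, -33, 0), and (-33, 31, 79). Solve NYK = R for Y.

Y = [[-3, 4, 4], [1, 5, -2], [1, -4, 3]]

Y = N⁻¹RK⁻¹ (apply N⁻¹ on the left and K⁻¹ on the right).
det N = -1, so N⁻¹ = [[12, 13, -9], [1, 1, -1], [-9, -10, 7]].
det K = -1; the adjugate gives K⁻¹ = [[-9, -14, -11], [3, 5, 4], [-5, -8, -6]].
N⁻¹R = [[10, 24, -3], [10, -3, -20], [-13, -2, 22]].
Y = (N⁻¹R)K⁻¹ = [[-3, 4, 4], [1, 5, -2], [1, -4, 3]].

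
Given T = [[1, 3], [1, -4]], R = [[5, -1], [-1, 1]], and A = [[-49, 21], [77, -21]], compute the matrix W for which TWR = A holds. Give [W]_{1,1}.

2

Left-multiply by T⁻¹ and right-multiply by R⁻¹: W = T⁻¹AR⁻¹.
det T = -7, so T⁻¹ = [[4/7, 3/7], [1/7, -1/7]].
det R = 4; the adjugate gives R⁻¹ = [[1/4, 1/4], [1/4, 5/4]].
T⁻¹A = [[5, 3], [-18, 6]].
W = (T⁻¹A)R⁻¹ = [[2, 5], [-3, 3]].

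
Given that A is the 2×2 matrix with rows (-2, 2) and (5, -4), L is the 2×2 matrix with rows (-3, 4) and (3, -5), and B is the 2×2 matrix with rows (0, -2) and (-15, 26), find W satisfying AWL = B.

W = A⁻¹BL⁻¹ (apply A⁻¹ on the left and L⁻¹ on the right).
det A = -2, so A⁻¹ = [[2, 1], [5/2, 1]].
det L = 3; the adjugate gives L⁻¹ = [[-5/3, -4/3], [-1, -1]].
A⁻¹B = [[-15, 22], [-15, 21]].
W = (A⁻¹B)L⁻¹ = [[3, -2], [4, -1]].

W = [[3, -2], [4, -1]]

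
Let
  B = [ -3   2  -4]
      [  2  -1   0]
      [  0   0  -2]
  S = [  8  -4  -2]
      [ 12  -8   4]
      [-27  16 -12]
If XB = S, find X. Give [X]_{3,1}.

5

Right-multiplying both sides by B⁻¹ gives X = SB⁻¹.
det B = 2, so B⁻¹ = [[1, 2, -2], [2, 3, -4], [0, 0, -1/2]].
X = SB⁻¹ = [[8, -4, -2], [12, -8, 4], [-27, 16, -12]] · [[1, 2, -2], [2, 3, -4], [0, 0, -1/2]] = [[0, 4, 1], [-4, 0, 6], [5, -6, -4]].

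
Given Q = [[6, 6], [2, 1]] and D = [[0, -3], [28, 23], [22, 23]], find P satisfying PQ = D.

Q is on the right of P, so right-multiply by Q⁻¹: P = DQ⁻¹.
det Q = -6; the adjugate gives Q⁻¹ = [[-1/6, 1], [1/3, -1]].
P = DQ⁻¹ = [[0, -3], [28, 23], [22, 23]] · [[-1/6, 1], [1/3, -1]] = [[-1, 3], [3, 5], [4, -1]].

P = [[-1, 3], [3, 5], [4, -1]]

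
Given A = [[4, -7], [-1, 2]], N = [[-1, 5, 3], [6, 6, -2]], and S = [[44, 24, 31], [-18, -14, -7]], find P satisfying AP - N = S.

AP = S + N = [[43, 29, 34], [-12, -8, -9]].
Left-multiplying both sides by A⁻¹ gives P = A⁻¹(S + N).
det A = 1; the adjugate gives A⁻¹ = [[2, 7], [1, 4]].
P = A⁻¹(S + N) = [[2, 2, 5], [-5, -3, -2]].

P = [[2, 2, 5], [-5, -3, -2]]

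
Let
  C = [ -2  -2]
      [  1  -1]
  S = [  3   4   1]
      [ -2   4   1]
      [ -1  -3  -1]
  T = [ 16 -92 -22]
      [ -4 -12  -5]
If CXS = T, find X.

Left-multiply by C⁻¹ and right-multiply by S⁻¹: X = C⁻¹TS⁻¹.
C has determinant 4; C⁻¹ = [[-1/4, 1/2], [-1/4, -1/2]].
S has determinant -5; S⁻¹ = [[1/5, -1/5, 0], [3/5, 2/5, 1], [-2, -1, -4]].
C⁻¹T = [[-6, 17, 3], [-2, 29, 8]].
X = (C⁻¹T)S⁻¹ = [[3, 5, 5], [1, 4, -3]].

X = [[3, 5, 5], [1, 4, -3]]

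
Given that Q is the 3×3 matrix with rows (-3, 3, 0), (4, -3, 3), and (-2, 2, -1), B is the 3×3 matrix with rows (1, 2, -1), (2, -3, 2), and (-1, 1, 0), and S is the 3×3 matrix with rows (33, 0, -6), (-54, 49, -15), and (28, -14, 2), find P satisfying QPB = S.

P = [[1, -1, 2], [5, 0, -3], [2, -2, 4]]

P = Q⁻¹SB⁻¹ (apply Q⁻¹ on the left and B⁻¹ on the right).
det Q = 3, so Q⁻¹ = [[-1, 1, 3], [-2/3, 1, 3], [2/3, 0, -1]].
det B = -5; the adjugate gives B⁻¹ = [[2/5, 1/5, -1/5], [2/5, 1/5, 4/5], [1/5, 3/5, 7/5]].
Q⁻¹S = [[-3, 7, -3], [8, 7, -5], [-6, 14, -6]].
P = (Q⁻¹S)B⁻¹ = [[1, -1, 2], [5, 0, -3], [2, -2, 4]].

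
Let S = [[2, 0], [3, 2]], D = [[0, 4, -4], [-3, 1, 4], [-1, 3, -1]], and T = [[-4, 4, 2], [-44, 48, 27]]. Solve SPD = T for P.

Left-multiply by S⁻¹ and right-multiply by D⁻¹: P = S⁻¹TD⁻¹.
S has determinant 4; S⁻¹ = [[1/2, 0], [-3/4, 1/2]].
det D = 4; the adjugate gives D⁻¹ = [[-13/4, -2, 5], [-7/4, -1, 3], [-2, -1, 3]].
S⁻¹T = [[-2, 2, 1], [-19, 21, 12]].
P = (S⁻¹T)D⁻¹ = [[1, 1, -1], [1, 5, 4]].

P = [[1, 1, -1], [1, 5, 4]]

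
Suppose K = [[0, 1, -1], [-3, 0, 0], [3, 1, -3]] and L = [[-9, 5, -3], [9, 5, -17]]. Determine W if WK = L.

W = [[6, 2, -1], [-1, 3, 6]]

K is on the right of W, so right-multiply by K⁻¹: W = LK⁻¹.
det K = -6; the adjugate gives K⁻¹ = [[0, -1/3, 0], [3/2, -1/2, -1/2], [1/2, -1/2, -1/2]].
W = LK⁻¹ = [[-9, 5, -3], [9, 5, -17]] · [[0, -1/3, 0], [3/2, -1/2, -1/2], [1/2, -1/2, -1/2]] = [[6, 2, -1], [-1, 3, 6]].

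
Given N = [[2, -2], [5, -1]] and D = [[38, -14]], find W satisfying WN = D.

Right-multiplying both sides by N⁻¹ gives W = DN⁻¹.
N has determinant 8; N⁻¹ = [[-1/8, 1/4], [-5/8, 1/4]].
W = DN⁻¹ = [[38, -14]] · [[-1/8, 1/4], [-5/8, 1/4]] = [[4, 6]].

W = [[4, 6]]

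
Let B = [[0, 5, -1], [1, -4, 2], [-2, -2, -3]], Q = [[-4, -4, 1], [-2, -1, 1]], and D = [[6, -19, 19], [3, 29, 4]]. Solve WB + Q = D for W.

W = [[-1, 4, -3], [4, -1, -3]]

WB = D − Q = [[10, -15, 18], [5, 30, 3]].
Right-multiplying both sides by B⁻¹ gives W = (D − Q)B⁻¹.
det B = 5; the adjugate gives B⁻¹ = [[16/5, 17/5, 6/5], [-1/5, -2/5, -1/5], [-2, -2, -1]].
W = (D − Q)B⁻¹ = [[-1, 4, -3], [4, -1, -3]].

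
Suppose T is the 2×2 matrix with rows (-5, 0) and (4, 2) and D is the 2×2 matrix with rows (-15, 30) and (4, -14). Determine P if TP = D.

Left-multiplying both sides by T⁻¹ gives P = T⁻¹D.
det T = -10, so T⁻¹ = [[-1/5, 0], [2/5, 1/2]].
P = T⁻¹D = [[-1/5, 0], [2/5, 1/2]] · [[-15, 30], [4, -14]] = [[3, -6], [-4, 5]].

P = [[3, -6], [-4, 5]]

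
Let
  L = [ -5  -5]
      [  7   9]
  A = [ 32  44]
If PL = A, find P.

P = [[2, 6]]

Right-multiplying both sides by L⁻¹ gives P = AL⁻¹.
det L = -10, so L⁻¹ = [[-9/10, -1/2], [7/10, 1/2]].
P = AL⁻¹ = [[32, 44]] · [[-9/10, -1/2], [7/10, 1/2]] = [[2, 6]].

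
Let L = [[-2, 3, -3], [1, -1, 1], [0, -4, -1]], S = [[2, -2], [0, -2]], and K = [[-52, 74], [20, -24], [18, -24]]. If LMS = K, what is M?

M = [[4, -5], [-3, -2], [3, 5]]

Left-multiply by L⁻¹ and right-multiply by S⁻¹: M = L⁻¹KS⁻¹.
det L = 5; the adjugate gives L⁻¹ = [[1, 3, 0], [1/5, 2/5, -1/5], [-4/5, -8/5, -1/5]].
S has determinant -4; S⁻¹ = [[1/2, -1/2], [0, -1/2]].
L⁻¹K = [[8, 2], [-6, 10], [6, -16]].
M = (L⁻¹K)S⁻¹ = [[4, -5], [-3, -2], [3, 5]].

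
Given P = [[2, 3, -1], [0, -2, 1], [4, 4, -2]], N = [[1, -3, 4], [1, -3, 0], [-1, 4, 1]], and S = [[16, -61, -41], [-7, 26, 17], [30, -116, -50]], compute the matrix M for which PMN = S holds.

M = [[0, 0, -4], [-4, 5, 0], [-5, 5, 5]]

Isolating M: multiply by P⁻¹ from the left and N⁻¹ from the right, so M = P⁻¹SN⁻¹.
P has determinant 4; P⁻¹ = [[0, 1/2, 1/4], [1, 0, -1/2], [2, 1, -1]].
N has determinant 4; N⁻¹ = [[-3/4, 19/4, 3], [-1/4, 5/4, 1], [1/4, -1/4, 0]].
P⁻¹S = [[4, -16, -4], [1, -3, -16], [-5, 20, -15]].
M = (P⁻¹S)N⁻¹ = [[0, 0, -4], [-4, 5, 0], [-5, 5, 5]].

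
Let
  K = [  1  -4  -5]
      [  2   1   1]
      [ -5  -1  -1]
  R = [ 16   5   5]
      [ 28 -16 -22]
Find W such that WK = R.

Right-multiplying both sides by K⁻¹ gives W = RK⁻¹.
K has determinant -3; K⁻¹ = [[0, -1/3, -1/3], [1, 26/3, 11/3], [-1, -7, -3]].
W = RK⁻¹ = [[16, 5, 5], [28, -16, -22]] · [[0, -1/3, -1/3], [1, 26/3, 11/3], [-1, -7, -3]] = [[0, 3, -2], [6, 6, -2]].

W = [[0, 3, -2], [6, 6, -2]]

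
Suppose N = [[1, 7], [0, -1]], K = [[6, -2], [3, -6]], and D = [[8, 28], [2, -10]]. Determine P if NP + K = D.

NP = D − K = [[2, 30], [-1, -4]].
Since N multiplies P on the left, P = N⁻¹(D − K).
det N = -1; the adjugate gives N⁻¹ = [[1, 7], [0, -1]].
P = N⁻¹(D − K) = [[-5, 2], [1, 4]].

P = [[-5, 2], [1, 4]]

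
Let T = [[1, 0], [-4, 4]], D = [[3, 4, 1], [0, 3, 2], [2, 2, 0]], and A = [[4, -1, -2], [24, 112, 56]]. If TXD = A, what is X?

X = [[4, -3, -4], [2, 5, 2]]

Isolating X: multiply by T⁻¹ from the left and D⁻¹ from the right, so X = T⁻¹AD⁻¹.
T has determinant 4; T⁻¹ = [[1, 0], [1, 1/4]].
det D = -2; the adjugate gives D⁻¹ = [[2, -1, -5/2], [-2, 1, 3], [3, -1, -9/2]].
T⁻¹A = [[4, -1, -2], [10, 27, 12]].
X = (T⁻¹A)D⁻¹ = [[4, -3, -4], [2, 5, 2]].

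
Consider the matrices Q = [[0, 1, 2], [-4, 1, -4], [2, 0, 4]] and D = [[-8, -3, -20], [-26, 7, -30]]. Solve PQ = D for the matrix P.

Right-multiplying both sides by Q⁻¹ gives P = DQ⁻¹.
det Q = 4; the adjugate gives Q⁻¹ = [[1, -1, -3/2], [2, -1, -2], [-1/2, 1/2, 1]].
P = DQ⁻¹ = [[-8, -3, -20], [-26, 7, -30]] · [[1, -1, -3/2], [2, -1, -2], [-1/2, 1/2, 1]] = [[-4, 1, -2], [3, 4, -5]].

P = [[-4, 1, -2], [3, 4, -5]]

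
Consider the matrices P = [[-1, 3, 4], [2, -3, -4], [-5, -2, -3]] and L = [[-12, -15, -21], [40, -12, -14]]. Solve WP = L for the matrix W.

W = [[-3, 0, 3], [-6, 2, -6]]

Right-multiplying both sides by P⁻¹ gives W = LP⁻¹.
P has determinant 1; P⁻¹ = [[1, 1, 0], [26, 23, 4], [-19, -17, -3]].
W = LP⁻¹ = [[-12, -15, -21], [40, -12, -14]] · [[1, 1, 0], [26, 23, 4], [-19, -17, -3]] = [[-3, 0, 3], [-6, 2, -6]].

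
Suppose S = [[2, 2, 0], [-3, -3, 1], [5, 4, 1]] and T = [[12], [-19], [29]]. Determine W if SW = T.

S is on the left of W, so left-multiply by S⁻¹: W = S⁻¹T.
S has determinant 2; S⁻¹ = [[-7/2, -1, 1], [4, 1, -1], [3/2, 1, 0]].
W = S⁻¹T = [[-7/2, -1, 1], [4, 1, -1], [3/2, 1, 0]] · [[12], [-19], [29]] = [[6], [0], [-1]].

W = [[6], [0], [-1]]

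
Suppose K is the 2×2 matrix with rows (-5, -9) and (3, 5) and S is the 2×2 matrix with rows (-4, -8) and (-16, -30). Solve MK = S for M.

Right-multiplying both sides by K⁻¹ gives M = SK⁻¹.
det K = 2, so K⁻¹ = [[5/2, 9/2], [-3/2, -5/2]].
M = SK⁻¹ = [[-4, -8], [-16, -30]] · [[5/2, 9/2], [-3/2, -5/2]] = [[2, 2], [5, 3]].

M = [[2, 2], [5, 3]]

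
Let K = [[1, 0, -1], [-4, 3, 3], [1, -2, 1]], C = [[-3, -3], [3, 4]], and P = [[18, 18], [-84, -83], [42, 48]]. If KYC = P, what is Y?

Y = [[-5, 5], [2, 2], [1, 5]]

Y = K⁻¹PC⁻¹ (apply K⁻¹ on the left and C⁻¹ on the right).
det K = 4; the adjugate gives K⁻¹ = [[9/4, 1/2, 3/4], [7/4, 1/2, 1/4], [5/4, 1/2, 3/4]].
det C = -3, so C⁻¹ = [[-4/3, -1], [1, 1]].
K⁻¹P = [[30, 35], [0, 2], [12, 17]].
Y = (K⁻¹P)C⁻¹ = [[-5, 5], [2, 2], [1, 5]].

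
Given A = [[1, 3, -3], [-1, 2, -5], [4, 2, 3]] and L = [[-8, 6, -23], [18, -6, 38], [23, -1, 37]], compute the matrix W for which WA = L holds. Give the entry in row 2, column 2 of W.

A is on the right of W, so right-multiply by A⁻¹: W = LA⁻¹.
A has determinant -5; A⁻¹ = [[-16/5, 3, 9/5], [17/5, -3, -8/5], [2, -2, -1]].
W = LA⁻¹ = [[-8, 6, -23], [18, -6, 38], [23, -1, 37]] · [[-16/5, 3, 9/5], [17/5, -3, -8/5], [2, -2, -1]] = [[0, 4, -1], [-2, -4, 4], [-3, -2, 6]].

-4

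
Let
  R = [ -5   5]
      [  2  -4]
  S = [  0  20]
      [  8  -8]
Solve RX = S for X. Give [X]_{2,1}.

-4

R is on the left of X, so left-multiply by R⁻¹: X = R⁻¹S.
det R = 10, so R⁻¹ = [[-2/5, -1/2], [-1/5, -1/2]].
X = R⁻¹S = [[-2/5, -1/2], [-1/5, -1/2]] · [[0, 20], [8, -8]] = [[-4, -4], [-4, 0]].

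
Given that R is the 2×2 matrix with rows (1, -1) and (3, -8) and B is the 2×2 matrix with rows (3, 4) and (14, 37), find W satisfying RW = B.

Left-multiplying both sides by R⁻¹ gives W = R⁻¹B.
det R = -5, so R⁻¹ = [[8/5, -1/5], [3/5, -1/5]].
W = R⁻¹B = [[8/5, -1/5], [3/5, -1/5]] · [[3, 4], [14, 37]] = [[2, -1], [-1, -5]].

W = [[2, -1], [-1, -5]]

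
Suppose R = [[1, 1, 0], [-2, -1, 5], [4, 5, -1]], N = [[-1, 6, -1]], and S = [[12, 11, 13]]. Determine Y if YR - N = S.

Y = [[5, 3, 3]]

YR = S + N = [[11, 17, 12]].
Right-multiplying both sides by R⁻¹ gives Y = (S + N)R⁻¹.
det R = -6; the adjugate gives R⁻¹ = [[4, -1/6, -5/6], [-3, 1/6, 5/6], [1, 1/6, -1/6]].
Y = (S + N)R⁻¹ = [[5, 3, 3]].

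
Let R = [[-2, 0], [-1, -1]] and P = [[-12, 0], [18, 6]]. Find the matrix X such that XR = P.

X = [[6, 0], [-6, -6]]

Right-multiplying both sides by R⁻¹ gives X = PR⁻¹.
det R = 2, so R⁻¹ = [[-1/2, 0], [1/2, -1]].
X = PR⁻¹ = [[-12, 0], [18, 6]] · [[-1/2, 0], [1/2, -1]] = [[6, 0], [-6, -6]].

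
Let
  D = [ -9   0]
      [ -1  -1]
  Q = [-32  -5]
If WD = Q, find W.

Since D sits to the right of W, W = QD⁻¹.
det D = 9; the adjugate gives D⁻¹ = [[-1/9, 0], [1/9, -1]].
W = QD⁻¹ = [[-32, -5]] · [[-1/9, 0], [1/9, -1]] = [[3, 5]].

W = [[3, 5]]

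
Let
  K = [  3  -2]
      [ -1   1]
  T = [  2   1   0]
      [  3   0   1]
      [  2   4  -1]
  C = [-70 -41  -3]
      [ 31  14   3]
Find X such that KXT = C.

X = K⁻¹CT⁻¹ (apply K⁻¹ on the left and T⁻¹ on the right).
K has determinant 1; K⁻¹ = [[1, 2], [1, 3]].
det T = -3, so T⁻¹ = [[4/3, -1/3, -1/3], [-5/3, 2/3, 2/3], [-4, 2, 1]].
K⁻¹C = [[-8, -13, 3], [23, 1, 6]].
X = (K⁻¹C)T⁻¹ = [[-1, 0, -3], [5, 5, -1]].

X = [[-1, 0, -3], [5, 5, -1]]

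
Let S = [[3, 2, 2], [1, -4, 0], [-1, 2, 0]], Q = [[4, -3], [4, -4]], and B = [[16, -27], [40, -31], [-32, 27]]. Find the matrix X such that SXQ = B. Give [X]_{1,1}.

X = S⁻¹BQ⁻¹ (apply S⁻¹ on the left and Q⁻¹ on the right).
det S = -4, so S⁻¹ = [[0, -1, -2], [0, -1/2, -1/2], [1/2, 2, 7/2]].
det Q = -4; the adjugate gives Q⁻¹ = [[1, -3/4], [1, -1]].
S⁻¹B = [[24, -23], [-4, 2], [-24, 19]].
X = (S⁻¹B)Q⁻¹ = [[1, 5], [-2, 1], [-5, -1]].

1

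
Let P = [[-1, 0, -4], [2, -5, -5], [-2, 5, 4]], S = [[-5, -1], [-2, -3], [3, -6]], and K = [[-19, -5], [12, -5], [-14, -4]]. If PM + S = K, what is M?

M = [[2, 4], [-5, 2], [3, 0]]

PM = K − S = [[-14, -4], [14, -2], [-17, 2]].
P is on the left of M, so left-multiply by P⁻¹: M = P⁻¹(K − S).
det P = -5; the adjugate gives P⁻¹ = [[-1, 4, 4], [-2/5, 12/5, 13/5], [0, -1, -1]].
M = P⁻¹(K − S) = [[2, 4], [-5, 2], [3, 0]].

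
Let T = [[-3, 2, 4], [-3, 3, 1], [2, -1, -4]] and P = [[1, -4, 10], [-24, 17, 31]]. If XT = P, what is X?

X = [[-1, -2, -4], [1, 3, -6]]

T is on the right of X, so right-multiply by T⁻¹: X = PT⁻¹.
det T = 1, so T⁻¹ = [[-11, 4, -10], [-10, 4, -9], [-3, 1, -3]].
X = PT⁻¹ = [[1, -4, 10], [-24, 17, 31]] · [[-11, 4, -10], [-10, 4, -9], [-3, 1, -3]] = [[-1, -2, -4], [1, 3, -6]].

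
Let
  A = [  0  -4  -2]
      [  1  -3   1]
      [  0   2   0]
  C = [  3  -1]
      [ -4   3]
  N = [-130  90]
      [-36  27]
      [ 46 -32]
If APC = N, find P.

Isolating P: multiply by A⁻¹ from the left and C⁻¹ from the right, so P = A⁻¹NC⁻¹.
A has determinant -4; A⁻¹ = [[1/2, 1, 5/2], [0, 0, 1/2], [-1/2, 0, -1]].
det C = 5, so C⁻¹ = [[3/5, 1/5], [4/5, 3/5]].
A⁻¹N = [[14, -8], [23, -16], [19, -13]].
P = (A⁻¹N)C⁻¹ = [[2, -2], [1, -5], [1, -4]].

P = [[2, -2], [1, -5], [1, -4]]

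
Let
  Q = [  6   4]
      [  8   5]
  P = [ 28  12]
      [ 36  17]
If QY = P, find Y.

Q is on the left of Y, so left-multiply by Q⁻¹: Y = Q⁻¹P.
det Q = -2; the adjugate gives Q⁻¹ = [[-5/2, 2], [4, -3]].
Y = Q⁻¹P = [[-5/2, 2], [4, -3]] · [[28, 12], [36, 17]] = [[2, 4], [4, -3]].

Y = [[2, 4], [4, -3]]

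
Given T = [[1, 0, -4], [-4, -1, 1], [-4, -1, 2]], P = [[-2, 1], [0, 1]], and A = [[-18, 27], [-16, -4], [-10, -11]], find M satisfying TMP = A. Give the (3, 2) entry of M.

Isolating M: multiply by T⁻¹ from the left and P⁻¹ from the right, so M = T⁻¹AP⁻¹.
det T = -1; the adjugate gives T⁻¹ = [[1, -4, 4], [-4, 14, -15], [0, -1, 1]].
det P = -2; the adjugate gives P⁻¹ = [[-1/2, 1/2], [0, 1]].
T⁻¹A = [[6, -1], [-2, 1], [6, -7]].
M = (T⁻¹A)P⁻¹ = [[-3, 2], [1, 0], [-3, -4]].

-4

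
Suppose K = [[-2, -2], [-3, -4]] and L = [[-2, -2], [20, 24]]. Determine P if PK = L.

P = [[1, 0], [-4, -4]]

Since K sits to the right of P, P = LK⁻¹.
det K = 2; the adjugate gives K⁻¹ = [[-2, 1], [3/2, -1]].
P = LK⁻¹ = [[-2, -2], [20, 24]] · [[-2, 1], [3/2, -1]] = [[1, 0], [-4, -4]].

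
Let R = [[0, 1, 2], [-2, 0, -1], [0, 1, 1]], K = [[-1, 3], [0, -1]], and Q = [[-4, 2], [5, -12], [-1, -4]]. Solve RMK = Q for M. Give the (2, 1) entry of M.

Isolating M: multiply by R⁻¹ from the left and K⁻¹ from the right, so M = R⁻¹QK⁻¹.
det R = -2, so R⁻¹ = [[-1/2, -1/2, 1/2], [-1, 0, 2], [1, 0, -1]].
det K = 1; the adjugate gives K⁻¹ = [[-1, -3], [0, -1]].
R⁻¹Q = [[-1, 3], [2, -10], [-3, 6]].
M = (R⁻¹Q)K⁻¹ = [[1, 0], [-2, 4], [3, 3]].

-2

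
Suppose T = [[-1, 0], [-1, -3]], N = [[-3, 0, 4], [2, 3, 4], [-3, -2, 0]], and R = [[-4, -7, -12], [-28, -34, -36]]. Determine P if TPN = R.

P = T⁻¹RN⁻¹ (apply T⁻¹ on the left and N⁻¹ on the right).
det T = 3; the adjugate gives T⁻¹ = [[-1, 0], [1/3, -1/3]].
N has determinant -4; N⁻¹ = [[-2, 2, 3], [3, -3, -5], [-5/4, 3/2, 9/4]].
T⁻¹R = [[4, 7, 12], [8, 9, 8]].
P = (T⁻¹R)N⁻¹ = [[-2, 5, 4], [1, 1, -3]].

P = [[-2, 5, 4], [1, 1, -3]]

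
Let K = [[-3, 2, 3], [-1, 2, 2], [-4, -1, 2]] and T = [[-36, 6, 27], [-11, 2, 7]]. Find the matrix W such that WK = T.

K is on the right of W, so right-multiply by K⁻¹: W = TK⁻¹.
K has determinant -3; K⁻¹ = [[-2, 7/3, 2/3], [2, -2, -1], [-3, 11/3, 4/3]].
W = TK⁻¹ = [[-36, 6, 27], [-11, 2, 7]] · [[-2, 7/3, 2/3], [2, -2, -1], [-3, 11/3, 4/3]] = [[3, 3, 6], [5, -4, 0]].

W = [[3, 3, 6], [5, -4, 0]]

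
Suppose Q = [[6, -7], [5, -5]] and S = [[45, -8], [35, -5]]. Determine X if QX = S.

Since Q multiplies X on the left, X = Q⁻¹S.
det Q = 5; the adjugate gives Q⁻¹ = [[-1, 7/5], [-1, 6/5]].
X = Q⁻¹S = [[-1, 7/5], [-1, 6/5]] · [[45, -8], [35, -5]] = [[4, 1], [-3, 2]].

X = [[4, 1], [-3, 2]]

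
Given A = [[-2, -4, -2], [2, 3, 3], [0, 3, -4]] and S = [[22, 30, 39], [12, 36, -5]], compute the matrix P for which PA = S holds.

P = [[-6, 5, -3], [-3, 3, 5]]

Since A sits to the right of P, P = SA⁻¹.
det A = -2; the adjugate gives A⁻¹ = [[21/2, 11, 3], [-4, -4, -1], [-3, -3, -1]].
P = SA⁻¹ = [[22, 30, 39], [12, 36, -5]] · [[21/2, 11, 3], [-4, -4, -1], [-3, -3, -1]] = [[-6, 5, -3], [-3, 3, 5]].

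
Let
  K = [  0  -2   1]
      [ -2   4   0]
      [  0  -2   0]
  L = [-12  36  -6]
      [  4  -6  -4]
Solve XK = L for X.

K is on the right of X, so right-multiply by K⁻¹: X = LK⁻¹.
K has determinant 4; K⁻¹ = [[0, -1/2, -1], [0, 0, -1/2], [1, 0, -1]].
X = LK⁻¹ = [[-12, 36, -6], [4, -6, -4]] · [[0, -1/2, -1], [0, 0, -1/2], [1, 0, -1]] = [[-6, 6, 0], [-4, -2, 3]].

X = [[-6, 6, 0], [-4, -2, 3]]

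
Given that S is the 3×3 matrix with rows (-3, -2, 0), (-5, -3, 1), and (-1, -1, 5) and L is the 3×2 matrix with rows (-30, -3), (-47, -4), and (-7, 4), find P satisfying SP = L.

P = [[6, 1], [6, 0], [1, 1]]

S is on the left of P, so left-multiply by S⁻¹: P = S⁻¹L.
det S = -6; the adjugate gives S⁻¹ = [[7/3, -5/3, 1/3], [-4, 5/2, -1/2], [-1/3, 1/6, 1/6]].
P = S⁻¹L = [[7/3, -5/3, 1/3], [-4, 5/2, -1/2], [-1/3, 1/6, 1/6]] · [[-30, -3], [-47, -4], [-7, 4]] = [[6, 1], [6, 0], [1, 1]].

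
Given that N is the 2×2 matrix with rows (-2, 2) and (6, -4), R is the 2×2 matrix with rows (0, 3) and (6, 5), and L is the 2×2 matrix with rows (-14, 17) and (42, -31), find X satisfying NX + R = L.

NX = L − R = [[-14, 14], [36, -36]].
Since N multiplies X on the left, X = N⁻¹(L − R).
N has determinant -4; N⁻¹ = [[1, 1/2], [3/2, 1/2]].
X = N⁻¹(L − R) = [[4, -4], [-3, 3]].

X = [[4, -4], [-3, 3]]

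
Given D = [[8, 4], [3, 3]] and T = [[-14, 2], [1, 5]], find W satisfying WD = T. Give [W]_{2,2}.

3

Since D sits to the right of W, W = TD⁻¹.
det D = 12; the adjugate gives D⁻¹ = [[1/4, -1/3], [-1/4, 2/3]].
W = TD⁻¹ = [[-14, 2], [1, 5]] · [[1/4, -1/3], [-1/4, 2/3]] = [[-4, 6], [-1, 3]].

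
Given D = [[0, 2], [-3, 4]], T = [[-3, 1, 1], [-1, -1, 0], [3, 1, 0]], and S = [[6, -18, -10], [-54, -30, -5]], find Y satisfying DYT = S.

Left-multiply by D⁻¹ and right-multiply by T⁻¹: Y = D⁻¹ST⁻¹.
det D = 6, so D⁻¹ = [[2/3, -1/3], [1/2, 0]].
T has determinant 2; T⁻¹ = [[0, 1/2, 1/2], [0, -3/2, -1/2], [1, 3, 2]].
D⁻¹S = [[22, -2, -5], [3, -9, -5]].
Y = (D⁻¹S)T⁻¹ = [[-5, -1, 2], [-5, 0, -4]].

Y = [[-5, -1, 2], [-5, 0, -4]]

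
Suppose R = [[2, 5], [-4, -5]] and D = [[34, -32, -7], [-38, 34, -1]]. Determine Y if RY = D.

Since R multiplies Y on the left, Y = R⁻¹D.
det R = 10, so R⁻¹ = [[-1/2, -1/2], [2/5, 1/5]].
Y = R⁻¹D = [[-1/2, -1/2], [2/5, 1/5]] · [[34, -32, -7], [-38, 34, -1]] = [[2, -1, 4], [6, -6, -3]].

Y = [[2, -1, 4], [6, -6, -3]]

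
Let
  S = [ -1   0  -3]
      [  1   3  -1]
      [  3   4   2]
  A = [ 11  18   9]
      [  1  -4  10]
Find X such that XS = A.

S is on the right of X, so right-multiply by S⁻¹: X = AS⁻¹.
S has determinant 5; S⁻¹ = [[2, -12/5, 9/5], [-1, 7/5, -4/5], [-1, 4/5, -3/5]].
X = AS⁻¹ = [[11, 18, 9], [1, -4, 10]] · [[2, -12/5, 9/5], [-1, 7/5, -4/5], [-1, 4/5, -3/5]] = [[-5, 6, 0], [-4, 0, -1]].

X = [[-5, 6, 0], [-4, 0, -1]]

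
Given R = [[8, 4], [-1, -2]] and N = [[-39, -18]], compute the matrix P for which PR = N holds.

R is on the right of P, so right-multiply by R⁻¹: P = NR⁻¹.
det R = -12; the adjugate gives R⁻¹ = [[1/6, 1/3], [-1/12, -2/3]].
P = NR⁻¹ = [[-39, -18]] · [[1/6, 1/3], [-1/12, -2/3]] = [[-5, -1]].

P = [[-5, -1]]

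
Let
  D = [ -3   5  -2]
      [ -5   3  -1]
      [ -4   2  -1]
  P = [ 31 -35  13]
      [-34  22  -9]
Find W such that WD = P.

D is on the right of W, so right-multiply by D⁻¹: W = PD⁻¹.
det D = -6, so D⁻¹ = [[1/6, -1/6, -1/6], [1/6, 5/6, -7/6], [-1/3, 7/3, -8/3]].
W = PD⁻¹ = [[31, -35, 13], [-34, 22, -9]] · [[1/6, -1/6, -1/6], [1/6, 5/6, -7/6], [-1/3, 7/3, -8/3]] = [[-5, -4, 1], [1, 3, 4]].

W = [[-5, -4, 1], [1, 3, 4]]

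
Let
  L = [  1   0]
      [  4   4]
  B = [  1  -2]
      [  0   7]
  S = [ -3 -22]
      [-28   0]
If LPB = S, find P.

Left-multiply by L⁻¹ and right-multiply by B⁻¹: P = L⁻¹SB⁻¹.
det L = 4; the adjugate gives L⁻¹ = [[1, 0], [-1, 1/4]].
det B = 7; the adjugate gives B⁻¹ = [[1, 2/7], [0, 1/7]].
L⁻¹S = [[-3, -22], [-4, 22]].
P = (L⁻¹S)B⁻¹ = [[-3, -4], [-4, 2]].

P = [[-3, -4], [-4, 2]]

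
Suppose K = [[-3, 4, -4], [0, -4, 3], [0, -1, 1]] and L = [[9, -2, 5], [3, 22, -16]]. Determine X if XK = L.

Since K sits to the right of X, X = LK⁻¹.
det K = 3; the adjugate gives K⁻¹ = [[-1/3, 0, -4/3], [0, -1, 3], [0, -1, 4]].
X = LK⁻¹ = [[9, -2, 5], [3, 22, -16]] · [[-1/3, 0, -4/3], [0, -1, 3], [0, -1, 4]] = [[-3, -3, 2], [-1, -6, -2]].

X = [[-3, -3, 2], [-1, -6, -2]]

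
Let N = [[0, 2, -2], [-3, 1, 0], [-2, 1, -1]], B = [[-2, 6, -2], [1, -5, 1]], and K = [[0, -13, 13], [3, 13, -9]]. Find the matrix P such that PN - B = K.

P = [[-3, 4, -5], [5, 0, -2]]

PN = K + B = [[-2, -7, 11], [4, 8, -8]].
Since N sits to the right of P, P = (K + B)N⁻¹.
det N = -4, so N⁻¹ = [[1/4, 0, -1/2], [3/4, 1, -3/2], [1/4, 1, -3/2]].
P = (K + B)N⁻¹ = [[-3, 4, -5], [5, 0, -2]].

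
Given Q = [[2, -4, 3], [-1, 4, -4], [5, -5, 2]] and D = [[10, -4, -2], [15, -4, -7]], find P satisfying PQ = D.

P = [[-6, -2, 4], [-1, 3, 4]]

Q is on the right of P, so right-multiply by Q⁻¹: P = DQ⁻¹.
Q has determinant 3; Q⁻¹ = [[-4, -7/3, 4/3], [-6, -11/3, 5/3], [-5, -10/3, 4/3]].
P = DQ⁻¹ = [[10, -4, -2], [15, -4, -7]] · [[-4, -7/3, 4/3], [-6, -11/3, 5/3], [-5, -10/3, 4/3]] = [[-6, -2, 4], [-1, 3, 4]].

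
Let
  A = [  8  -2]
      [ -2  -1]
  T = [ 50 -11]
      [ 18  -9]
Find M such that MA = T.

M = [[6, -1], [3, 3]]

A is on the right of M, so right-multiply by A⁻¹: M = TA⁻¹.
A has determinant -12; A⁻¹ = [[1/12, -1/6], [-1/6, -2/3]].
M = TA⁻¹ = [[50, -11], [18, -9]] · [[1/12, -1/6], [-1/6, -2/3]] = [[6, -1], [3, 3]].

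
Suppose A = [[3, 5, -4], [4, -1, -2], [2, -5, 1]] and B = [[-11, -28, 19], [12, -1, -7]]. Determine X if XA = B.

Right-multiplying both sides by A⁻¹ gives X = BA⁻¹.
A has determinant -1; A⁻¹ = [[11, -15, 14], [8, -11, 10], [18, -25, 23]].
X = BA⁻¹ = [[-11, -28, 19], [12, -1, -7]] · [[11, -15, 14], [8, -11, 10], [18, -25, 23]] = [[-3, -2, 3], [-2, 6, -3]].

X = [[-3, -2, 3], [-2, 6, -3]]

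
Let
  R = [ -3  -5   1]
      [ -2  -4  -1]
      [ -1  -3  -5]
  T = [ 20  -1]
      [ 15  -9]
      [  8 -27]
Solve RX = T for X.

R is on the left of X, so left-multiply by R⁻¹: X = R⁻¹T.
det R = -4, so R⁻¹ = [[-17/4, 7, -9/4], [9/4, -4, 5/4], [-1/2, 1, -1/2]].
X = R⁻¹T = [[-17/4, 7, -9/4], [9/4, -4, 5/4], [-1/2, 1, -1/2]] · [[20, -1], [15, -9], [8, -27]] = [[2, 2], [-5, 0], [1, 5]].

X = [[2, 2], [-5, 0], [1, 5]]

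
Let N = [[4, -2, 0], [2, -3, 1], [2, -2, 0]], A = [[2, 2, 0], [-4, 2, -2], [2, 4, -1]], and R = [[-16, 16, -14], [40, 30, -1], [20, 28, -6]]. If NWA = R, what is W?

Isolating W: multiply by N⁻¹ from the left and A⁻¹ from the right, so W = N⁻¹RA⁻¹.
N has determinant 4; N⁻¹ = [[1/2, 0, -1/2], [1/2, 0, -1], [1/2, 1, -2]].
A has determinant -4; A⁻¹ = [[-3/2, -1/2, 1], [2, 1/2, -1], [5, 1, -3]].
N⁻¹R = [[-18, -6, -4], [-28, -20, -1], [-8, -18, 4]].
W = (N⁻¹R)A⁻¹ = [[-5, 2, 0], [-3, 3, -5], [-4, -1, -2]].

W = [[-5, 2, 0], [-3, 3, -5], [-4, -1, -2]]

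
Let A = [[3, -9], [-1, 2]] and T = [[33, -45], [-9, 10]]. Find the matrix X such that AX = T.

X = [[5, 0], [-2, 5]]

A is on the left of X, so left-multiply by A⁻¹: X = A⁻¹T.
det A = -3; the adjugate gives A⁻¹ = [[-2/3, -3], [-1/3, -1]].
X = A⁻¹T = [[-2/3, -3], [-1/3, -1]] · [[33, -45], [-9, 10]] = [[5, 0], [-2, 5]].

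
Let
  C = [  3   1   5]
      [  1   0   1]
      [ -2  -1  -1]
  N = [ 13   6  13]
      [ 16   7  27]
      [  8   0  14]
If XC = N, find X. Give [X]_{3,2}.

6

C is on the right of X, so right-multiply by C⁻¹: X = NC⁻¹.
det C = -3, so C⁻¹ = [[-1/3, 4/3, -1/3], [1/3, -7/3, -2/3], [1/3, -1/3, 1/3]].
X = NC⁻¹ = [[13, 6, 13], [16, 7, 27], [8, 0, 14]] · [[-1/3, 4/3, -1/3], [1/3, -7/3, -2/3], [1/3, -1/3, 1/3]] = [[2, -1, -4], [6, -4, -1], [2, 6, 2]].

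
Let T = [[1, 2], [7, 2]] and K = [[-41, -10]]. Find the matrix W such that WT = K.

W = [[1, -6]]

T is on the right of W, so right-multiply by T⁻¹: W = KT⁻¹.
T has determinant -12; T⁻¹ = [[-1/6, 1/6], [7/12, -1/12]].
W = KT⁻¹ = [[-41, -10]] · [[-1/6, 1/6], [7/12, -1/12]] = [[1, -6]].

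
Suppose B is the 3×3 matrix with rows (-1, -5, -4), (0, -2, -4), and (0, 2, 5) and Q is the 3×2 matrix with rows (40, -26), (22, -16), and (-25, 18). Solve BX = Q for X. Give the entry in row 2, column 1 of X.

-5

Left-multiplying both sides by B⁻¹ gives X = B⁻¹Q.
det B = 2, so B⁻¹ = [[-1, 17/2, 6], [0, -5/2, -2], [0, 1, 1]].
X = B⁻¹Q = [[-1, 17/2, 6], [0, -5/2, -2], [0, 1, 1]] · [[40, -26], [22, -16], [-25, 18]] = [[-3, -2], [-5, 4], [-3, 2]].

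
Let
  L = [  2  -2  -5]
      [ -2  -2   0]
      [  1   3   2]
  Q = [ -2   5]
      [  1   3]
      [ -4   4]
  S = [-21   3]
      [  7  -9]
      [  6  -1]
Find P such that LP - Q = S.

P = [[-4, 1], [0, 2], [3, -2]]

LP = S + Q = [[-23, 8], [8, -6], [2, 3]].
Left-multiplying both sides by L⁻¹ gives P = L⁻¹(S + Q).
det L = 4, so L⁻¹ = [[-1, -11/4, -5/2], [1, 9/4, 5/2], [-1, -2, -2]].
P = L⁻¹(S + Q) = [[-4, 1], [0, 2], [3, -2]].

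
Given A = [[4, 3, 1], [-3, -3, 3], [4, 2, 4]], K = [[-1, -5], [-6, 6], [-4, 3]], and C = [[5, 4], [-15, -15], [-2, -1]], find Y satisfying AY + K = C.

Y = [[1, 0], [1, 4], [-1, -3]]

AY = C − K = [[6, 9], [-9, -21], [2, -4]].
Since A multiplies Y on the left, Y = A⁻¹(C − K).
det A = 6, so A⁻¹ = [[-3, -5/3, 2], [4, 2, -5/2], [1, 2/3, -1/2]].
Y = A⁻¹(C − K) = [[1, 0], [1, 4], [-1, -3]].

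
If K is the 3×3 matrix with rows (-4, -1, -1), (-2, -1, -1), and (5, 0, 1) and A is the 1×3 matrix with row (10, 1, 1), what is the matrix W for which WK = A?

W = [[-4, 3, 0]]

Since K sits to the right of W, W = AK⁻¹.
det K = 2, so K⁻¹ = [[-1/2, 1/2, 0], [-3/2, 1/2, -1], [5/2, -5/2, 1]].
W = AK⁻¹ = [[10, 1, 1]] · [[-1/2, 1/2, 0], [-3/2, 1/2, -1], [5/2, -5/2, 1]] = [[-4, 3, 0]].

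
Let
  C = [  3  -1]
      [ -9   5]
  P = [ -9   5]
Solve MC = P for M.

M = [[0, 1]]

Since C sits to the right of M, M = PC⁻¹.
C has determinant 6; C⁻¹ = [[5/6, 1/6], [3/2, 1/2]].
M = PC⁻¹ = [[-9, 5]] · [[5/6, 1/6], [3/2, 1/2]] = [[0, 1]].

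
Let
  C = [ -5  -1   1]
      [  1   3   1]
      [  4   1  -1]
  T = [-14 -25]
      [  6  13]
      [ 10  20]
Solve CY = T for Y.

Since C multiplies Y on the left, Y = C⁻¹T.
det C = 4, so C⁻¹ = [[-1, 0, -1], [5/4, 1/4, 3/2], [-11/4, 1/4, -7/2]].
Y = C⁻¹T = [[-1, 0, -1], [5/4, 1/4, 3/2], [-11/4, 1/4, -7/2]] · [[-14, -25], [6, 13], [10, 20]] = [[4, 5], [-1, 2], [5, 2]].

Y = [[4, 5], [-1, 2], [5, 2]]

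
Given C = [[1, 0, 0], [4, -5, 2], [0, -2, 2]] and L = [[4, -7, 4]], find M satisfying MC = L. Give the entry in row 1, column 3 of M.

Since C sits to the right of M, M = LC⁻¹.
C has determinant -6; C⁻¹ = [[1, 0, 0], [4/3, -1/3, 1/3], [4/3, -1/3, 5/6]].
M = LC⁻¹ = [[4, -7, 4]] · [[1, 0, 0], [4/3, -1/3, 1/3], [4/3, -1/3, 5/6]] = [[0, 1, 1]].

1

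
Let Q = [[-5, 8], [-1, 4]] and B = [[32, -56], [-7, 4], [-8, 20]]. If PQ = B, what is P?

P = [[-6, -2], [2, -3], [1, 3]]

Right-multiplying both sides by Q⁻¹ gives P = BQ⁻¹.
det Q = -12; the adjugate gives Q⁻¹ = [[-1/3, 2/3], [-1/12, 5/12]].
P = BQ⁻¹ = [[32, -56], [-7, 4], [-8, 20]] · [[-1/3, 2/3], [-1/12, 5/12]] = [[-6, -2], [2, -3], [1, 3]].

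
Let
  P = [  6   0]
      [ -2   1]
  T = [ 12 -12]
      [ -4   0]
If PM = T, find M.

Left-multiplying both sides by P⁻¹ gives M = P⁻¹T.
det P = 6, so P⁻¹ = [[1/6, 0], [1/3, 1]].
M = P⁻¹T = [[1/6, 0], [1/3, 1]] · [[12, -12], [-4, 0]] = [[2, -2], [0, -4]].

M = [[2, -2], [0, -4]]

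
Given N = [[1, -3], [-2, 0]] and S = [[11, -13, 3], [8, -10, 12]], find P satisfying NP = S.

N is on the left of P, so left-multiply by N⁻¹: P = N⁻¹S.
det N = -6, so N⁻¹ = [[0, -1/2], [-1/3, -1/6]].
P = N⁻¹S = [[0, -1/2], [-1/3, -1/6]] · [[11, -13, 3], [8, -10, 12]] = [[-4, 5, -6], [-5, 6, -3]].

P = [[-4, 5, -6], [-5, 6, -3]]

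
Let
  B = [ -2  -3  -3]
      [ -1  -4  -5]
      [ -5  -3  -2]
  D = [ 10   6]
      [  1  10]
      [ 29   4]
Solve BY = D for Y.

B is on the left of Y, so left-multiply by B⁻¹: Y = B⁻¹D.
det B = -4, so B⁻¹ = [[7/4, -3/4, -3/4], [-23/4, 11/4, 7/4], [17/4, -9/4, -5/4]].
Y = B⁻¹D = [[7/4, -3/4, -3/4], [-23/4, 11/4, 7/4], [17/4, -9/4, -5/4]] · [[10, 6], [1, 10], [29, 4]] = [[-5, 0], [-4, 0], [4, -2]].

Y = [[-5, 0], [-4, 0], [4, -2]]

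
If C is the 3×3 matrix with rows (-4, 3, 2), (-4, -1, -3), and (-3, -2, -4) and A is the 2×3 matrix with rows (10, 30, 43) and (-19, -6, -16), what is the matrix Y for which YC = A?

Right-multiplying both sides by C⁻¹ gives Y = AC⁻¹.
det C = -3; the adjugate gives C⁻¹ = [[2/3, -8/3, 7/3], [7/3, -22/3, 20/3], [-5/3, 17/3, -16/3]].
Y = AC⁻¹ = [[10, 30, 43], [-19, -6, -16]] · [[2/3, -8/3, 7/3], [7/3, -22/3, 20/3], [-5/3, 17/3, -16/3]] = [[5, -3, -6], [0, 4, 1]].

Y = [[5, -3, -6], [0, 4, 1]]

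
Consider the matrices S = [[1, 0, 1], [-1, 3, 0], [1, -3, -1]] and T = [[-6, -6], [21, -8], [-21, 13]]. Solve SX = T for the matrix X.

X = [[-6, -1], [5, -3], [0, -5]]

Left-multiplying both sides by S⁻¹ gives X = S⁻¹T.
S has determinant -3; S⁻¹ = [[1, 1, 1], [1/3, 2/3, 1/3], [0, -1, -1]].
X = S⁻¹T = [[1, 1, 1], [1/3, 2/3, 1/3], [0, -1, -1]] · [[-6, -6], [21, -8], [-21, 13]] = [[-6, -1], [5, -3], [0, -5]].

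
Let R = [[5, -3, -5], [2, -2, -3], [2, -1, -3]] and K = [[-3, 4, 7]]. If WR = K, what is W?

W = [[1, -3, -1]]

Right-multiplying both sides by R⁻¹ gives W = KR⁻¹.
det R = 5; the adjugate gives R⁻¹ = [[3/5, -4/5, -1/5], [0, -1, 1], [2/5, -1/5, -4/5]].
W = KR⁻¹ = [[-3, 4, 7]] · [[3/5, -4/5, -1/5], [0, -1, 1], [2/5, -1/5, -4/5]] = [[1, -3, -1]].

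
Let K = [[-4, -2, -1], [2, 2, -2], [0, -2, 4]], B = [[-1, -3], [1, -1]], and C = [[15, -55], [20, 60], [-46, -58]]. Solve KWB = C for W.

W = [[-1, -5], [-5, 0], [4, -5]]

Left-multiply by K⁻¹ and right-multiply by B⁻¹: W = K⁻¹CB⁻¹.
det K = 4; the adjugate gives K⁻¹ = [[1, 5/2, 3/2], [-2, -4, -5/2], [-1, -2, -1]].
det B = 4; the adjugate gives B⁻¹ = [[-1/4, 3/4], [-1/4, -1/4]].
K⁻¹C = [[-4, 8], [5, 15], [-9, -7]].
W = (K⁻¹C)B⁻¹ = [[-1, -5], [-5, 0], [4, -5]].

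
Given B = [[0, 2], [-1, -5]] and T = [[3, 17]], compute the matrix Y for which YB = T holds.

B is on the right of Y, so right-multiply by B⁻¹: Y = TB⁻¹.
det B = 2, so B⁻¹ = [[-5/2, -1], [1/2, 0]].
Y = TB⁻¹ = [[3, 17]] · [[-5/2, -1], [1/2, 0]] = [[1, -3]].

Y = [[1, -3]]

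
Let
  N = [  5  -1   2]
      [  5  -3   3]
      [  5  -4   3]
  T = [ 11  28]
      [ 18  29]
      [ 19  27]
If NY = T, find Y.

N is on the left of Y, so left-multiply by N⁻¹: Y = N⁻¹T.
det N = 5; the adjugate gives N⁻¹ = [[3/5, -1, 3/5], [0, 1, -1], [-1, 3, -2]].
Y = N⁻¹T = [[3/5, -1, 3/5], [0, 1, -1], [-1, 3, -2]] · [[11, 28], [18, 29], [19, 27]] = [[0, 4], [-1, 2], [5, 5]].

Y = [[0, 4], [-1, 2], [5, 5]]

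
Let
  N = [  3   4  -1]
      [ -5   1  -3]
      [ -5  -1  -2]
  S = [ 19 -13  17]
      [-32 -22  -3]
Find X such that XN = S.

X = [[-2, -5, 0], [-4, -1, 5]]

Right-multiplying both sides by N⁻¹ gives X = SN⁻¹.
det N = -5; the adjugate gives N⁻¹ = [[1, -9/5, 11/5], [-1, 11/5, -14/5], [-2, 17/5, -23/5]].
X = SN⁻¹ = [[19, -13, 17], [-32, -22, -3]] · [[1, -9/5, 11/5], [-1, 11/5, -14/5], [-2, 17/5, -23/5]] = [[-2, -5, 0], [-4, -1, 5]].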